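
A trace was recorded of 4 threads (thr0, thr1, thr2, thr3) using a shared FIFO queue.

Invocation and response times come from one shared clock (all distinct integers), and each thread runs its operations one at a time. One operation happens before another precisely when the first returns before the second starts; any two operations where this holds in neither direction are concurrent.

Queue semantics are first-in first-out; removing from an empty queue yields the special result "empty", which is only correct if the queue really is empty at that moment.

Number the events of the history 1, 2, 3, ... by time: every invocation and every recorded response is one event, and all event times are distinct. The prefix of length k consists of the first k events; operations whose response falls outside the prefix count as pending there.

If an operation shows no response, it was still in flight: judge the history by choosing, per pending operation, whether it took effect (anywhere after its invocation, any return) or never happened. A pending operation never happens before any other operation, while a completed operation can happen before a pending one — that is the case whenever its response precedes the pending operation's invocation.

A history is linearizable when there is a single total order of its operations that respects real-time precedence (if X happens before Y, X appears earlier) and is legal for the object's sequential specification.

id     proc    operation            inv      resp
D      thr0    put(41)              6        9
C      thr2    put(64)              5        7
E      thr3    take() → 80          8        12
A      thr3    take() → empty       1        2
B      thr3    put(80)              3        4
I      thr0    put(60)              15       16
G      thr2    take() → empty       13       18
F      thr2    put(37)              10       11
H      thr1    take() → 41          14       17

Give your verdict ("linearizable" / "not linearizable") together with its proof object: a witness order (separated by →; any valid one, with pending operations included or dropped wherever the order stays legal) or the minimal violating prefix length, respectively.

events 1..17 are fine; event 18 — the response of G at time 18 — makes the prefix non-linearizable
all 30 real-time-respecting orders fail — 9 completed FIFO queue operations, no legal replay
e.g. A, B, C, D, E, F, G, H, I: illegal at step 7, since G take() → empty cannot apply there
e.g. A, B, C, D, E, F, G, I, H: illegal at step 7, since G take() → empty cannot apply there

not linearizable — minimal violating prefix: 18 events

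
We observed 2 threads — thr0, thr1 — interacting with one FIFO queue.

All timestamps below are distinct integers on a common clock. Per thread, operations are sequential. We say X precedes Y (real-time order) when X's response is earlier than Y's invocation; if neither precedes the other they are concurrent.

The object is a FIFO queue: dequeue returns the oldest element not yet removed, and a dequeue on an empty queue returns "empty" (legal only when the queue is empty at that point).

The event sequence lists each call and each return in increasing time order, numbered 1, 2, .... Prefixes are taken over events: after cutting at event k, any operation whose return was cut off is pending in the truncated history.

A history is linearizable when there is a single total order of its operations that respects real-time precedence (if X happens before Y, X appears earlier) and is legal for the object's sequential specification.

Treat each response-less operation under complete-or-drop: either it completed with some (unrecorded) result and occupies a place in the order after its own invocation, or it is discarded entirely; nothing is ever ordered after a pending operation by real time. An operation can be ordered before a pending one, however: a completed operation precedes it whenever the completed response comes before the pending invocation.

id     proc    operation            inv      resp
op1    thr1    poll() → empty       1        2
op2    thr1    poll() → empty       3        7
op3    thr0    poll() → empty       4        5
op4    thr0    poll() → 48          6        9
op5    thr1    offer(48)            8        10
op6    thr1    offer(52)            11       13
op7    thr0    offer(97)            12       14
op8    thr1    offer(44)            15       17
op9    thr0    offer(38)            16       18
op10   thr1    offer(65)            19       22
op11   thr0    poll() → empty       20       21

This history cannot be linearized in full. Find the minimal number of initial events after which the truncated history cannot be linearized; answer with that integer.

21

events 1..20 are linearizable; a witness order is op1, op2, op3, op5, op4, op6, op7, op8, op9:
after step 1 (op1 poll() → empty): queue <>
after step 2 (op2 poll() → empty): queue <>
after step 3 (op3 poll() → empty): queue <>
after step 4 (op5 offer(48)): queue <48>
after step 5 (op4 poll() → 48): queue <>
after step 6 (op6 offer(52)): queue <52>
after step 7 (op7 offer(97)): queue <52,97>
after step 8 (op8 offer(44)): queue <52,97,44>
after step 9 (op9 offer(38)): queue <52,97,44,38>
adding event 21 (op11 responds at 21) leaves no legal real-time order
every completion of the 1 pending operation (op10) was checked; none linearizes
one such order, op1, op2, op3, op4, op5, op6, op7, op8, op9, op11 (pending dropped), breaks at step 4 where op4 poll() → 48 is illegal
one such order, op1, op2, op3, op4, op5, op6, op7, op9, op8, op11 (pending dropped), breaks at step 4 where op4 poll() → 48 is illegal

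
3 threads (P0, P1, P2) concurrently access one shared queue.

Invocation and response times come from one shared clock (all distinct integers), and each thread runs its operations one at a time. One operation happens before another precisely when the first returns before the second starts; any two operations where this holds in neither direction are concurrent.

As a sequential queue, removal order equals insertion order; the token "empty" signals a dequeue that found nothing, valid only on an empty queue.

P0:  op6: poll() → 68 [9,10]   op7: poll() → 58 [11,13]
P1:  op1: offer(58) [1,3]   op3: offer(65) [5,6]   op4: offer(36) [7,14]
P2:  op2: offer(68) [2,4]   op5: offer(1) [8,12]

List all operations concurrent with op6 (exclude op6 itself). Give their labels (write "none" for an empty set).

concurrent with op6 ([9,10]): every op whose interval crosses 9..10
op1 [1,3]: before
op2 [2,4]: before
op3 [5,6]: before
op4 [7,14]: concurrent
op5 [8,12]: concurrent
op7 [11,13]: after

op4, op5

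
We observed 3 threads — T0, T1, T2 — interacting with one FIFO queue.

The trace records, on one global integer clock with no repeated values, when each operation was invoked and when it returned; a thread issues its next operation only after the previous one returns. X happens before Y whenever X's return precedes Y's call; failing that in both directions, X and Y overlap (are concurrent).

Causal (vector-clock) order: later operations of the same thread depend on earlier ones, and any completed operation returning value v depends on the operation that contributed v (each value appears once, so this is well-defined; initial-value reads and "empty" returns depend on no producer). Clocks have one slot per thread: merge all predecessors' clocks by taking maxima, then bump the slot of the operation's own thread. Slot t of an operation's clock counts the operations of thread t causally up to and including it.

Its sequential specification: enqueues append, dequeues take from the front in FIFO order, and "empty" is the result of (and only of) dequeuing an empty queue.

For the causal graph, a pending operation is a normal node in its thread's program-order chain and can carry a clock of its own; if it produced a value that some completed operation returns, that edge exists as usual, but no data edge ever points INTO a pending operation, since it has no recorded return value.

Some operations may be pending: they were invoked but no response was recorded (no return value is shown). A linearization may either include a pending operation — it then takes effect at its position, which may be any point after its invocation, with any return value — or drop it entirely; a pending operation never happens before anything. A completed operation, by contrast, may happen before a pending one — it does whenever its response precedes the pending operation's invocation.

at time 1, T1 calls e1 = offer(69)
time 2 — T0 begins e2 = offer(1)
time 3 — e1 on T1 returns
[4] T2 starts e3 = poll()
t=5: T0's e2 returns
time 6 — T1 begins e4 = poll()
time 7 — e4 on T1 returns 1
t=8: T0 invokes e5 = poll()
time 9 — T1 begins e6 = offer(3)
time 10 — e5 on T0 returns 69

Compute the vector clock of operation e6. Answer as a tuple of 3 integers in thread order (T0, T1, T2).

e3, invoked 4, has no incoming edges; only T2's bump applies → (0, 0, 1)
e1, invoked 1, has no incoming edges; only T1's bump applies → (0, 1, 0)
e2, invoked 2, has no incoming edges; only T0's bump applies → (1, 0, 0)
from VC(e1)=(0, 1, 0), VC(e2)=(1, 0, 0), e4 (invoked 6) maxes components and bumps T1 → (1, 2, 0)
from VC(e1)=(0, 1, 0), VC(e2)=(1, 0, 0), e5 (invoked 8) maxes components and bumps T0 → (2, 1, 0)
from VC(e4)=(1, 2, 0), e6 (invoked 9) maxes components and bumps T1 → (1, 3, 0)
target: VC(e6) = (1, 3, 0)

(1, 3, 0)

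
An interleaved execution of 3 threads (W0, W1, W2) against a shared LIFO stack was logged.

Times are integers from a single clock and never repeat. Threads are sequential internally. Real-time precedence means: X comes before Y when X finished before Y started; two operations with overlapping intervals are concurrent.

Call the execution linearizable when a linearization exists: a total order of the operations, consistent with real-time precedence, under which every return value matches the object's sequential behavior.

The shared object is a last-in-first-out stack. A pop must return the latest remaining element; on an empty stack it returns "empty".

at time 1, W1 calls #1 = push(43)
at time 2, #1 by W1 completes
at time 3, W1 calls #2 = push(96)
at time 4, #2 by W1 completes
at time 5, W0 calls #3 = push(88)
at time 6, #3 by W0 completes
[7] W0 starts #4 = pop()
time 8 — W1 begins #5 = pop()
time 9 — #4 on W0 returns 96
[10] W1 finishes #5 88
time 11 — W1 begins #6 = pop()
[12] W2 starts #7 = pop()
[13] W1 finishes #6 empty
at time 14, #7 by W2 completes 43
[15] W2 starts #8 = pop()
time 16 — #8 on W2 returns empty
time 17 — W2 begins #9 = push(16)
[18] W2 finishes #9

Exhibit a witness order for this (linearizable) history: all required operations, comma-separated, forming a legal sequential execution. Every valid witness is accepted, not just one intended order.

1. #1 push(43), leaving stack <43>
2. #2 push(96), leaving stack <43,96>
3. #3 push(88), leaving stack <43,96,88>
4. #5 pop() → 88, leaving stack <43,96>
5. #4 pop() → 96, leaving stack <43>
6. #7 pop() → 43, leaving stack <>
7. #6 pop() → empty, leaving stack <>
8. #8 pop() → empty, leaving stack <>
9. #9 push(16), leaving stack <16>

#1, #2, #3, #5, #4, #7, #6, #8, #9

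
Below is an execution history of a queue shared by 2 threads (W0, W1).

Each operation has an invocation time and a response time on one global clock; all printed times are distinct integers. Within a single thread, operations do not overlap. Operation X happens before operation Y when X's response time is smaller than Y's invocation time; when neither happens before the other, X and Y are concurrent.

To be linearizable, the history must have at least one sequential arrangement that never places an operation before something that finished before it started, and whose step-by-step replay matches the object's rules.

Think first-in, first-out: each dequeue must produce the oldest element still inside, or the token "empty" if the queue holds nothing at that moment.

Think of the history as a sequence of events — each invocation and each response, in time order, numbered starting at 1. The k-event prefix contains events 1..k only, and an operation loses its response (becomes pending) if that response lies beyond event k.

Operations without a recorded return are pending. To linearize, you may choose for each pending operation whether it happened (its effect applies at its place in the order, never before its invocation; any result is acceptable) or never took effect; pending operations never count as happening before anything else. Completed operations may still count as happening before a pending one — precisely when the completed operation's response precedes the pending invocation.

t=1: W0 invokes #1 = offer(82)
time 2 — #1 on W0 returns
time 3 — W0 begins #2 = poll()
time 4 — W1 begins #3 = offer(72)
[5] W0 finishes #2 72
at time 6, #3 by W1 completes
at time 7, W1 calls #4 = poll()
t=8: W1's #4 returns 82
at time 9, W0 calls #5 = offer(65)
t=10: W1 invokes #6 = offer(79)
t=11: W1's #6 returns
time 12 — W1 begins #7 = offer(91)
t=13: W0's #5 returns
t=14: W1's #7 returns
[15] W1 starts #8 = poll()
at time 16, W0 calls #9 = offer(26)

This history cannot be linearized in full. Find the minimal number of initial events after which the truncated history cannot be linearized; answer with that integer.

5

events 1..4 are linearizable, e.g. via #1:
step 1: #1 offer(82) — queue <82>
with event 5 included (#2 responding at time 5), all real-time-consistent orders fail
include/drop combinations of the 1 pending operation (#3) were all tried; none helps
for example #1, #2 (pending dropped) fails at step 2: #2 poll() → 72 is not legal there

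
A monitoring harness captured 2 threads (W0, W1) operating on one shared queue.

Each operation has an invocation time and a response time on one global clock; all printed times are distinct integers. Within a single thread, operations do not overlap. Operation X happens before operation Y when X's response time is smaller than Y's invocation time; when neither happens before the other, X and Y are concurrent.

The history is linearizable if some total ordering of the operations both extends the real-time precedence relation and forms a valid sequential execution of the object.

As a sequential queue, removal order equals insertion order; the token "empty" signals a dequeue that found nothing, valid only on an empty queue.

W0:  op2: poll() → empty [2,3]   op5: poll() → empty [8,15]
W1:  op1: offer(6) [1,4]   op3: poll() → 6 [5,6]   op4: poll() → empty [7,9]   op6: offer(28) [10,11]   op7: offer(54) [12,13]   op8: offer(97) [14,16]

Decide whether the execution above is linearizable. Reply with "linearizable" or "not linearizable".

linearizable

witness order: op2, op1, op3, op4, op5, op6, op7, op8
1. op2 poll() → empty, leaving queue <>
2. op1 offer(6), leaving queue <6>
3. op3 poll() → 6, leaving queue <>
4. op4 poll() → empty, leaving queue <>
5. op5 poll() → empty, leaving queue <>
6. op6 offer(28), leaving queue <28>
7. op7 offer(54), leaving queue <28,54>
8. op8 offer(97), leaving queue <28,54,97>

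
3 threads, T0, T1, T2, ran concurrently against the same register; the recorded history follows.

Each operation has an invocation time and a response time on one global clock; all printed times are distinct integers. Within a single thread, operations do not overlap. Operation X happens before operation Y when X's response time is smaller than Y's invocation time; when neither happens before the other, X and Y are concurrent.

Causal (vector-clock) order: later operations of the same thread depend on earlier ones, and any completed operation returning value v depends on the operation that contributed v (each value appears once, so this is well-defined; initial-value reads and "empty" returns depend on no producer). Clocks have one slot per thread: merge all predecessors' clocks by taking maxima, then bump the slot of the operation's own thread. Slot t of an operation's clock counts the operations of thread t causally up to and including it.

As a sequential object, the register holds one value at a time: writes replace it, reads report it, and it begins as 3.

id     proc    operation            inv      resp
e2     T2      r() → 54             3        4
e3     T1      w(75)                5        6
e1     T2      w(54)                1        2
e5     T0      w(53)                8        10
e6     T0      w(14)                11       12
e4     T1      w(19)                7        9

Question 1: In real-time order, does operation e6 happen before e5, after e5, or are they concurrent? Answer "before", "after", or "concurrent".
after

e6 spans [11,12], e5 spans [8,10]
resp(e5)=10 < inv(e6)=11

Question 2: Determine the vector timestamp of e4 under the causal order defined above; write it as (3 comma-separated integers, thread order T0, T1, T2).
(0, 2, 0)

VC(e1, invoked at 1): no causal predecessors; +1 on T2 → (0, 0, 1)
VC(e3, invoked at 5): no causal predecessors; +1 on T1 → (0, 1, 0)
VC(e5, invoked at 8): no causal predecessors; +1 on T0 → (1, 0, 0)
e2 (invocation 3): componentwise max over VC(e1)=(0, 0, 1), +1 at T2, giving (0, 0, 2)
e4 (invocation 7): componentwise max over VC(e3)=(0, 1, 0), +1 at T1, giving (0, 2, 0)
e6 (invocation 11): componentwise max over VC(e5)=(1, 0, 0), +1 at T0, giving (2, 0, 0)
target: VC(e4) = (0, 2, 0)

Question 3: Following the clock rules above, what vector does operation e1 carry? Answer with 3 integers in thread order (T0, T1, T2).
(0, 0, 1)

invoked at 1, e1 has no predecessors; its own T2 bump gives (0, 0, 1)
invoked at 5, e3 has no predecessors; its own T1 bump gives (0, 1, 0)
invoked at 8, e5 has no predecessors; its own T0 bump gives (1, 0, 0)
from VC(e1)=(0, 0, 1), e2 (invoked 3) maxes components and bumps T2 → (0, 0, 2)
from VC(e3)=(0, 1, 0), e4 (invoked 7) maxes components and bumps T1 → (0, 2, 0)
from VC(e5)=(1, 0, 0), e6 (invoked 11) maxes components and bumps T0 → (2, 0, 0)
target: VC(e1) = (0, 0, 1)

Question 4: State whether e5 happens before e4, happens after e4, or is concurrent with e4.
concurrent

e5 spans [8,10], e4 spans [7,9]
the intervals overlap in both directions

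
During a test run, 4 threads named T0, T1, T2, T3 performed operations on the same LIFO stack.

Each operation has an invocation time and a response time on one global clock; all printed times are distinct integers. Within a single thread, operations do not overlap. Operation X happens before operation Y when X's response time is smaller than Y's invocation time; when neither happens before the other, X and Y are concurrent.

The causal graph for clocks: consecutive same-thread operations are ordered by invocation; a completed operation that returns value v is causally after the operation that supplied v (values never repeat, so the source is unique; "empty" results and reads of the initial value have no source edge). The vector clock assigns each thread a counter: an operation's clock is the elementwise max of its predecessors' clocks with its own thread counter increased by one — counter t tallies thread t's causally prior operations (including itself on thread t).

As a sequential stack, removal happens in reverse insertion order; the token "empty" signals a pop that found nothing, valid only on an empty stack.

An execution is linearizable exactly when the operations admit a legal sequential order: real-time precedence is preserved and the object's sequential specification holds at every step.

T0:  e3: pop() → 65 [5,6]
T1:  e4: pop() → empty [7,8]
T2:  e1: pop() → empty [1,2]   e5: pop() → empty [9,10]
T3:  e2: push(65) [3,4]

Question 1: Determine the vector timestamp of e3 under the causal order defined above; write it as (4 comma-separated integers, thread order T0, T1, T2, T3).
(1, 0, 0, 1)

root op e2, invoked 3: fresh clock plus T3's own tick → (0, 0, 0, 1)
root op e1, invoked 1: fresh clock plus T2's own tick → (0, 0, 1, 0)
root op e4, invoked 7: fresh clock plus T1's own tick → (0, 1, 0, 0)
invoked at 9, e5 merges VC(e1)=(0, 0, 1, 0) and bumps T2's slot → (0, 0, 2, 0)
invoked at 5, e3 merges VC(e2)=(0, 0, 0, 1) and bumps T0's slot → (1, 0, 0, 1)
target: VC(e3) = (1, 0, 0, 1)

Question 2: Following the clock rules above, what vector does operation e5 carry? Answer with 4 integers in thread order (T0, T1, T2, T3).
(0, 0, 2, 0)

VC(e2, invoked at 3): no causal predecessors; +1 on T3 → (0, 0, 0, 1)
VC(e1, invoked at 1): no causal predecessors; +1 on T2 → (0, 0, 1, 0)
VC(e4, invoked at 7): no causal predecessors; +1 on T1 → (0, 1, 0, 0)
VC(e5, invoked at 9): max of VC(e1)=(0, 0, 1, 0), then +1 on thread T2 → (0, 0, 2, 0)
VC(e3, invoked at 5): max of VC(e2)=(0, 0, 0, 1), then +1 on thread T0 → (1, 0, 0, 1)
target: VC(e5) = (0, 0, 2, 0)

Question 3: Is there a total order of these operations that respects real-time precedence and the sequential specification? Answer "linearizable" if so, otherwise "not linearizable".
linearizable

witness order: e1, e2, e3, e4, e5
after step 1 (e1 pop() → empty): stack <>
after step 2 (e2 push(65)): stack <65>
after step 3 (e3 pop() → 65): stack <>
after step 4 (e4 pop() → empty): stack <>
after step 5 (e5 pop() → empty): stack <>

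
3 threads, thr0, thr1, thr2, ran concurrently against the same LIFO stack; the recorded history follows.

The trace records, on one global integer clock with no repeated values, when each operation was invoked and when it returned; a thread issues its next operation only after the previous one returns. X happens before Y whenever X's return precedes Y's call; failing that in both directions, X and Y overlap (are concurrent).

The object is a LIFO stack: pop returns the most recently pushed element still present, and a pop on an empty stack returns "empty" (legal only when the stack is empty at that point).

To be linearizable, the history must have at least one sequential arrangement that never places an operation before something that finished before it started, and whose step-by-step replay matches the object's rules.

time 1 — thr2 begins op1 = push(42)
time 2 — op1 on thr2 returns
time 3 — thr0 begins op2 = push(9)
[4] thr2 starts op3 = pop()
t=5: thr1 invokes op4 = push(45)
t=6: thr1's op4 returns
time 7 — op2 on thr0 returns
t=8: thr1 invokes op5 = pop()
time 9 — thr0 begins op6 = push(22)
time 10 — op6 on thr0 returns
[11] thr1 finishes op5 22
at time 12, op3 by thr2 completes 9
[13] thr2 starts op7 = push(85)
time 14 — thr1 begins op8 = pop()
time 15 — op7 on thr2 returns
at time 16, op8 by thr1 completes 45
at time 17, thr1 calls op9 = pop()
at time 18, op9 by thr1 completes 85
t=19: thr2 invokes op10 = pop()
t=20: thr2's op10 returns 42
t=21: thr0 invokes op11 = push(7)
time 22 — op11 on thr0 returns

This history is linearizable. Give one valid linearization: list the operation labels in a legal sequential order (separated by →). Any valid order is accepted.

op1 → op2 → op3 → op4 → op6 → op5 → op8 → op7 → op9 → op10 → op11

1. op1 push(42), leaving stack <42>
2. op2 push(9), leaving stack <42,9>
3. op3 pop() → 9, leaving stack <42>
4. op4 push(45), leaving stack <42,45>
5. op6 push(22), leaving stack <42,45,22>
6. op5 pop() → 22, leaving stack <42,45>
7. op8 pop() → 45, leaving stack <42>
8. op7 push(85), leaving stack <42,85>
9. op9 pop() → 85, leaving stack <42>
10. op10 pop() → 42, leaving stack <>
11. op11 push(7), leaving stack <7>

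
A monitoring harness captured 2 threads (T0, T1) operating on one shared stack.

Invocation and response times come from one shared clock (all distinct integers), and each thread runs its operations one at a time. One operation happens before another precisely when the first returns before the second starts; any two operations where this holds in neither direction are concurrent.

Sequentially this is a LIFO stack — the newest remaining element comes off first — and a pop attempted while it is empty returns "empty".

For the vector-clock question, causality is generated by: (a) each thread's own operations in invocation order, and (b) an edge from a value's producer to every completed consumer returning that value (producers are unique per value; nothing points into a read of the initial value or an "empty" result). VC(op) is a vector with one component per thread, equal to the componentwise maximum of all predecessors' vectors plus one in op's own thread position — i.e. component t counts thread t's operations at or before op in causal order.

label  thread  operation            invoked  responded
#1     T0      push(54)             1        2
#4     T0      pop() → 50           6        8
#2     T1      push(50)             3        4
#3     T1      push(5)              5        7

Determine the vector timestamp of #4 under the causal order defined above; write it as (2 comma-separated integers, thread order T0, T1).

#2, invoked 3, has no incoming edges; only T1's bump applies → (0, 1)
#1, invoked 1, has no incoming edges; only T0's bump applies → (1, 0)
merge at #3 (invoked 5): VC(#2)=(0, 1), own-thread bump on T1 → (0, 2)
merge at #4 (invoked 6): VC(#1)=(1, 0), VC(#2)=(0, 1), own-thread bump on T0 → (2, 1)
target: VC(#4) = (2, 1)

(2, 1)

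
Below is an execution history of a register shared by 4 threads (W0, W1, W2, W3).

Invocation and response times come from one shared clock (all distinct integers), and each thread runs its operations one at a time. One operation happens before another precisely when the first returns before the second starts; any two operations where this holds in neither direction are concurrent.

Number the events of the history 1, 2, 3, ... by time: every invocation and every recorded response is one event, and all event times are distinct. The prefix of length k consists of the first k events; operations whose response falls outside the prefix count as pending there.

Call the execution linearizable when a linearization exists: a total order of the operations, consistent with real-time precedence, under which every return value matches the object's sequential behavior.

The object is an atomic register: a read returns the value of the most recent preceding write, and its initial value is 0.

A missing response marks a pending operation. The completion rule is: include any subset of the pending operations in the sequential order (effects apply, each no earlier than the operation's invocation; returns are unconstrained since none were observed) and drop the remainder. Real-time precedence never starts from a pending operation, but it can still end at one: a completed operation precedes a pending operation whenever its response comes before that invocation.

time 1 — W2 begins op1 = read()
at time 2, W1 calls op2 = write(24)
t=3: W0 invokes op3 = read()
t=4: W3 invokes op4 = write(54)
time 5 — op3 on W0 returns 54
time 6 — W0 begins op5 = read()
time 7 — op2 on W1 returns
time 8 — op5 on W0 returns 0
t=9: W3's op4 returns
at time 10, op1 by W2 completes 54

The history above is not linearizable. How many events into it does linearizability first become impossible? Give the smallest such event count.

8

events 1..7 are linearizable; a witness order is op1, op2, op4, op3:
step 1: op1 read() (pending, included) — value 0
step 2: op2 write(24) — value 24
step 3: op4 write(54) (pending, included) — value 54
step 4: op3 read() → 54 — value 54
event 8 — op5's response, time 8 — after it, nothing linearizes
every completion of the 2 pending operations (op1, op4) was checked; none linearizes
one such order, op2, op3, op5 (pending dropped), breaks at step 2 where op3 read() → 54 is illegal
one such order, op3, op2, op5 (pending dropped), breaks at step 1 where op3 read() → 54 is illegal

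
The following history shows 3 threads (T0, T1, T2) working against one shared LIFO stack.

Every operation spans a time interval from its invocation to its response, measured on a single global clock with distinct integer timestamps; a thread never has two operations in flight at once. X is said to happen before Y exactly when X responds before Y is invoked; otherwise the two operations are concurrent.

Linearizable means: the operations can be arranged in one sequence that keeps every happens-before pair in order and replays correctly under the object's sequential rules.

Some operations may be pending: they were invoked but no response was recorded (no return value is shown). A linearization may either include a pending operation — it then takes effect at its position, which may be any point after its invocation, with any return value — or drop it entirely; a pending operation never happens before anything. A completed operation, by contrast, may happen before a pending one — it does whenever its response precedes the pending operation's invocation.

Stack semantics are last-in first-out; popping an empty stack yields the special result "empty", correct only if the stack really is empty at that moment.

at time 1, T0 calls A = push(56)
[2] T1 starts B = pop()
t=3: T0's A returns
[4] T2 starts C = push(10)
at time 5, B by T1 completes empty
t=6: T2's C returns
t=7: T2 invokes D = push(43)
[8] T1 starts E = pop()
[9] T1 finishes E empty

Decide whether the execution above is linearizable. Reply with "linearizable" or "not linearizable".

not linearizable

already the first 9 events (up to E's response at time 9) admit no linearization; the first 8 still do
3 orders of the 4 completed LIFO stack ops respect real time; none is legal
completion choices over the 1 pending operation (D) were checked; none helps
one such order, A, B, C, E (pending dropped), breaks at step 2 where B pop() → empty is illegal
one such order, A, C, B, E (pending dropped), breaks at step 3 where B pop() → empty is illegal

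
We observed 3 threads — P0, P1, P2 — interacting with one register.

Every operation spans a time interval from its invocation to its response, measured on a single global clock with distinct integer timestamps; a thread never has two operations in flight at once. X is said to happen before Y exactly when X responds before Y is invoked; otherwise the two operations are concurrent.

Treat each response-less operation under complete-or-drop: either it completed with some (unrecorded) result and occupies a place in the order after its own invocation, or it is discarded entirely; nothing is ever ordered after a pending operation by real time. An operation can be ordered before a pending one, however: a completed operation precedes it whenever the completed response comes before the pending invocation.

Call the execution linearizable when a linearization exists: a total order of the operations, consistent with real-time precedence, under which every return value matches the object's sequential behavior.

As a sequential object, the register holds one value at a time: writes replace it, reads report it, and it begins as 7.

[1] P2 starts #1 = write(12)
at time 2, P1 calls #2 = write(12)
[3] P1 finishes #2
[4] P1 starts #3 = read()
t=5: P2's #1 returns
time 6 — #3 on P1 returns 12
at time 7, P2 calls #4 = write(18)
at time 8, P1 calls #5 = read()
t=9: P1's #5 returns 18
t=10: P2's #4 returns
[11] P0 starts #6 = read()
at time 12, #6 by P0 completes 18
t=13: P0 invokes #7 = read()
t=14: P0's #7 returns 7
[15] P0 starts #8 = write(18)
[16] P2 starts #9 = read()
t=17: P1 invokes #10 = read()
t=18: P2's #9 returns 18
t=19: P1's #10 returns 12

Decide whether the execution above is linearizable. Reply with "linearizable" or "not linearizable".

through event 13 a valid linearization exists; event 14 (#7 responding at time 14) ends that
checked exhaustively: 6 real-time-consistent orders of 7 completed operations, zero legal register replays
sample order #1, #2, #3, #4, #5, #6, #7 stalls at step 7 — #7 read() → 7 has no legal effect
sample order #1, #2, #3, #5, #4, #6, #7 stalls at step 4 — #5 read() → 18 has no legal effect

not linearizable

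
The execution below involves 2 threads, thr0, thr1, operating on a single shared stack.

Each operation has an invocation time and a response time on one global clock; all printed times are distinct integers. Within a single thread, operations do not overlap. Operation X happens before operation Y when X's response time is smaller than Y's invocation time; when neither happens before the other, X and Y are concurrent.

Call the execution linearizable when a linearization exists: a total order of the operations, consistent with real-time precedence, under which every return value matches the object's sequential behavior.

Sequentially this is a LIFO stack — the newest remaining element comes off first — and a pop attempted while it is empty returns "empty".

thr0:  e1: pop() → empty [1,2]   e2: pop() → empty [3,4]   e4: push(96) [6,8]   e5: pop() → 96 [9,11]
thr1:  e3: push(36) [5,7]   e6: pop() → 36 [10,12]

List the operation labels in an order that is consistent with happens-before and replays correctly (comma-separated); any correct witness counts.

e1, e2, e3, e4, e5, e6

after step 1 (e1 pop() → empty): stack <>
after step 2 (e2 pop() → empty): stack <>
after step 3 (e3 push(36)): stack <36>
after step 4 (e4 push(96)): stack <36,96>
after step 5 (e5 pop() → 96): stack <36>
after step 6 (e6 pop() → 36): stack <>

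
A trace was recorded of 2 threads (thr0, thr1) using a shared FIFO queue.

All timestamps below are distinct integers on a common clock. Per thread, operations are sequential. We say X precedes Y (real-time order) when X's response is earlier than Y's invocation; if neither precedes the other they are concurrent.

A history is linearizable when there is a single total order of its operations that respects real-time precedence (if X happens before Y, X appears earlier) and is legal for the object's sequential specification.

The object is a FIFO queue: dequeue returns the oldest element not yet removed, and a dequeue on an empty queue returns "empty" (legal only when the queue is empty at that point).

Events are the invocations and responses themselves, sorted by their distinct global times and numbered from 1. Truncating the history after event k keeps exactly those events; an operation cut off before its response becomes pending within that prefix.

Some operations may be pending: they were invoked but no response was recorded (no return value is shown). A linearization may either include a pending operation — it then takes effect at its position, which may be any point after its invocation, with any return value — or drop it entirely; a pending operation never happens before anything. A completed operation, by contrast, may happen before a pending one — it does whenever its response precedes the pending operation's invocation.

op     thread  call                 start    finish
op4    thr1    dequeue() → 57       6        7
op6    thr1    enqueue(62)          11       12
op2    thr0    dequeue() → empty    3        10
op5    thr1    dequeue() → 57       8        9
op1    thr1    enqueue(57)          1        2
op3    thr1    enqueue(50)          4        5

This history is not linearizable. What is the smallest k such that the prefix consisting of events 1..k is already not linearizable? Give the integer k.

9

events 1..8 are still linearizable — one witness is op1, op3, op4:
1. op1 enqueue(57), leaving queue <57>
2. op3 enqueue(50), leaving queue <57,50>
3. op4 dequeue() → 57, leaving queue <50>
event 9 — op5's response, time 9 — after it, nothing linearizes
no escape via the 1 pending operation (op2): every completion choice fails
take op1, op3, op4, op5 (pending dropped): step 4 already fails, because op5 dequeue() → 57 cannot occur there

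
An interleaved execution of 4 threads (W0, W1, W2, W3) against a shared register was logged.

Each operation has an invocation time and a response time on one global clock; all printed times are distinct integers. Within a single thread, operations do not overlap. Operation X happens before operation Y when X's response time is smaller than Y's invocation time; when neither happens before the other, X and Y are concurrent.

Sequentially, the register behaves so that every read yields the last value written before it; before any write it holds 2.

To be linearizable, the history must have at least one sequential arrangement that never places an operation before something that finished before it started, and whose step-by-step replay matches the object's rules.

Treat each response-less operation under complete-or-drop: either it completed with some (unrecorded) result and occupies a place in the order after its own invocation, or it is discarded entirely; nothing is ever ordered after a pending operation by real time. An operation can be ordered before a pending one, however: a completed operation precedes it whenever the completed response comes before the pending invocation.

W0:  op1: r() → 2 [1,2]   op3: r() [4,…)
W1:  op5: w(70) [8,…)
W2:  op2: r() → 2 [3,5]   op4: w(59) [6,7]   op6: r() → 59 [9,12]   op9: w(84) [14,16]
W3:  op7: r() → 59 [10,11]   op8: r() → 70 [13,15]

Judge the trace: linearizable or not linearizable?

linearizable

one valid linearization: op1, op2, op3, op4, op6, op7, op5, op8, op9
step 1: op1 r() → 2 — value 2
step 2: op2 r() → 2 — value 2
step 3: op3 r() (pending, included) — value 2
step 4: op4 w(59) — value 59
step 5: op6 r() → 59 — value 59
step 6: op7 r() → 59 — value 59
step 7: op5 w(70) (pending, included) — value 70
step 8: op8 r() → 70 — value 70
step 9: op9 w(84) — value 84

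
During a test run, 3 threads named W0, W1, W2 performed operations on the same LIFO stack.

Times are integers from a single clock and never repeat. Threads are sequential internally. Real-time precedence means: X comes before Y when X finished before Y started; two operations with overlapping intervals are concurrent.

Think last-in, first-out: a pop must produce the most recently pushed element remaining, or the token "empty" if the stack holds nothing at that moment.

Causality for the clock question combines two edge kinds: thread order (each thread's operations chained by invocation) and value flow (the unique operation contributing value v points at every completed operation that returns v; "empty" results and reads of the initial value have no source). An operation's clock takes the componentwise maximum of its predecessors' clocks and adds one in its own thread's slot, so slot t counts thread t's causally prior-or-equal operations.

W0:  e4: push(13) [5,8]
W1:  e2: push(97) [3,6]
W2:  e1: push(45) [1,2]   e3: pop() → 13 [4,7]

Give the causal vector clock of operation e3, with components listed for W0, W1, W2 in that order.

root op e1, invoked 1: fresh clock plus W2's own tick → (0, 0, 1)
root op e2, invoked 3: fresh clock plus W1's own tick → (0, 1, 0)
root op e4, invoked 5: fresh clock plus W0's own tick → (1, 0, 0)
merge at e3 (invoked 4): VC(e1)=(0, 0, 1), VC(e4)=(1, 0, 0), own-thread bump on W2 → (1, 0, 2)
target: VC(e3) = (1, 0, 2)

(1, 0, 2)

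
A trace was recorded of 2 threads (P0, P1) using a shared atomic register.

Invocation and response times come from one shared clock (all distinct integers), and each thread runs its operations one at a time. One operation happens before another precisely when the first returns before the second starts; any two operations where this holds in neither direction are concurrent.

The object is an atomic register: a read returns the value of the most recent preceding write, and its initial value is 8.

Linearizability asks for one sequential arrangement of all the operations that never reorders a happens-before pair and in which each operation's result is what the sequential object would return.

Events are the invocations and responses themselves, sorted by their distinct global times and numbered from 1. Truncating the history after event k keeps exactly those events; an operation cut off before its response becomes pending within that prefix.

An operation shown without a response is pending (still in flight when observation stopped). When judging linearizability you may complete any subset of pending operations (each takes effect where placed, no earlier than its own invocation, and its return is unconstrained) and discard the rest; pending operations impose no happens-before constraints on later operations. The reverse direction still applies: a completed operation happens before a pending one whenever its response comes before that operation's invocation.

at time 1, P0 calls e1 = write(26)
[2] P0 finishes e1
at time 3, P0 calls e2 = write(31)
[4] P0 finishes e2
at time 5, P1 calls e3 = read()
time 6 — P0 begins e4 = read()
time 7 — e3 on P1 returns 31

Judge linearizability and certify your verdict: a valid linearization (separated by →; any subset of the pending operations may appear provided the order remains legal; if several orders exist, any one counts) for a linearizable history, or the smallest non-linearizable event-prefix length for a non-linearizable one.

after step 1 (e1 write(26)): value 26
after step 2 (e2 write(31)): value 31
after step 3 (e3 read() → 31): value 31

linearizable — witness: e1 → e2 → e3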